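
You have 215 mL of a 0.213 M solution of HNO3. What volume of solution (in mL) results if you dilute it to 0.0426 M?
Using M₁V₁ = M₂V₂:
0.213 × 215 = 0.0426 × V₂
V₂ = (0.213 × 215) / 0.0426 = 1075 mL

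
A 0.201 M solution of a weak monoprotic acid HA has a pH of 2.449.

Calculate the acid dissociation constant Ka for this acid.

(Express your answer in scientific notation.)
K_a = 6.41e-05

[H⁺] = 10^(−pH) = 10^(−2.449) = 3.556e-03 M. For HA ⇌ H⁺ + A⁻, Ka = x²/(C − x) = (3.556e-03)²/(0.201 − 3.556e-03) = 6.41e-05.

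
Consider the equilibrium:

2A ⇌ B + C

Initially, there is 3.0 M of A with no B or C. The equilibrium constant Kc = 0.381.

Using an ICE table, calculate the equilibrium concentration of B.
[B] = 0.829 M

ICE: [A] = 3.0 − 2x, [B] = [C] = x.
Kc = x²/(3.0 − 2x)² = 0.381 ⇒ √Kc = x/(3.0 − 2x).
x = √0.381·3.0/(1 + 2√0.381) = 0.61725·3.0/2.2345 = 0.82871.
[B] = x = 0.829 M.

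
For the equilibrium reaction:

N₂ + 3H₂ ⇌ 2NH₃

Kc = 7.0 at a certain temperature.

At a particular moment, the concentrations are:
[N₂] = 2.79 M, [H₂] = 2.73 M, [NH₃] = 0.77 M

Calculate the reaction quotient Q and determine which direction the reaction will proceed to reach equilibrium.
Q = 0.010, Q < K, reaction proceeds forward (toward products)

Q = ([NH₃]^2) / ([N₂] × [H₂]^3)
  = ((0.77)^2) / ((2.79)·(2.73)^3) = 0.5929/56.767 = 0.01044
Since Q = 0.01044 < Kc = 7.0, the reaction proceeds forward (toward products) to reach equilibrium.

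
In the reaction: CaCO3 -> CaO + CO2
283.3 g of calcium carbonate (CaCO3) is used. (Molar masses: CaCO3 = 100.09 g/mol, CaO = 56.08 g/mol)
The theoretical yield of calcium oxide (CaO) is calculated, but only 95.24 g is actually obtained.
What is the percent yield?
Moles of CaCO3 = 283.3 g ÷ 100.09 g/mol = 2.83045 mol
Mole ratio: 1 mol CaO / 1 mol CaCO3
Moles of CaO = 2.83045 × (1/1) = 2.83045 mol
Theoretical yield = 2.83045 mol × 56.08 g/mol = 158.73 g
Actual yield = 95.24 g
Percent yield = (95.24 / 158.73) × 100% = 60.0%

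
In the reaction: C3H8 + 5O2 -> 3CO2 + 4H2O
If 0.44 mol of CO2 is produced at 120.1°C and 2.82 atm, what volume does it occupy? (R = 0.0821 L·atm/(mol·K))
T = 120.1°C + 273.15 = 393.25 K
V = nRT/P = (0.44 × 0.0821 × 393.25) / 2.82
V = 5.04 L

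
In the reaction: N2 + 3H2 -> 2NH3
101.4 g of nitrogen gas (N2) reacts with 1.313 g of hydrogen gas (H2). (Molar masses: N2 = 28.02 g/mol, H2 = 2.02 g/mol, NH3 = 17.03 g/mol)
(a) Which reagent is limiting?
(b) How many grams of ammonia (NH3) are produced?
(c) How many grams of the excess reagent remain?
(a) H2, (b) 7.38 g, (c) 95.33 g

Moles of N2 = 101.4 g ÷ 28.02 g/mol = 3.61884 mol
Moles of H2 = 1.313 g ÷ 2.02 g/mol = 0.65 mol
Moles ÷ coefficient: N2: 3.61884/1 = 3.619, H2: 0.65/3 = 0.2167
(a) H2 has the smaller value, so H2 is the limiting reagent.
(b) Moles of NH3 = 0.65 mol H2 × (2/3) = 0.433333 mol; mass = 0.433333 mol × 17.03 g/mol = 7.38 g
(c) N2 consumed = 0.65 × (1/3) = 0.216667 mol; remaining = 3.61884 − 0.216667 = 3.40218 mol; mass = 3.40218 mol × 28.02 g/mol = 95.33 g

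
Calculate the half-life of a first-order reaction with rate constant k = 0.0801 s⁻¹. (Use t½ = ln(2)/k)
8.65 s

t½ = ln(2)/k = 0.6931/0.0801 = 8.65 s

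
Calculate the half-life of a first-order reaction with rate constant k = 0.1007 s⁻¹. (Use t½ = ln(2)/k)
6.88 s

t½ = ln(2)/k = 0.6931/0.1007 = 6.88 s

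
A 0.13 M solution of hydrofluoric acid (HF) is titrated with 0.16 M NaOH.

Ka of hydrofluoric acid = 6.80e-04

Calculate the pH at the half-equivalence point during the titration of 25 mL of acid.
pH = pKa = 3.17

At the half-equivalence point, [HA] = [A⁻], so by Henderson–Hasselbalch pH = pKa + log(1) = pKa.
pKa = −log(6.80e-04) = 3.17.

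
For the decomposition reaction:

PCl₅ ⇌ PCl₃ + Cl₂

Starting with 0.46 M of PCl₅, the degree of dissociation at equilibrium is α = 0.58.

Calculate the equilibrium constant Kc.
K_c = 0.3684

x = α·[A]₀ = 0.58 × 0.46 = 0.2668 M dissociated.
At eq: [PCl₅] = 0.46 − 0.2668 = 0.1932 M; [PCl₃] = [Cl₂] = x = 0.2668 M.
Kc = [PCl₃][Cl₂]/[PCl₅] = (0.2668)²/0.1932 = 0.3684.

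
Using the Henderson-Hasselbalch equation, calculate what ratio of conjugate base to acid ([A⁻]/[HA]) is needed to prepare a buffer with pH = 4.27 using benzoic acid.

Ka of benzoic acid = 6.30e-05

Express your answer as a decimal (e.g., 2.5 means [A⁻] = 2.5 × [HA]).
[A⁻]/[HA] = 1.173

pKa = −log(6.30e-05) = 4.2007. pH = pKa + log([A⁻]/[HA]). 4.27 = 4.2007 + log(ratio). log(ratio) = 4.27 − 4.2007 = 0.0693. ratio = 10^(0.0693) = 1.173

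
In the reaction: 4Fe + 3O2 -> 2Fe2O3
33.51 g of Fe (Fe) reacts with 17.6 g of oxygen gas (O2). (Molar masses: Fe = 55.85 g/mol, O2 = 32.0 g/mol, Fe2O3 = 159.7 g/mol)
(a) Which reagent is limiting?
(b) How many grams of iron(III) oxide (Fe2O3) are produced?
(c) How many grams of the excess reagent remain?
(a) Fe, (b) 47.91 g, (c) 3.2 g

Moles of Fe = 33.51 g ÷ 55.85 g/mol = 0.6 mol
Moles of O2 = 17.6 g ÷ 32.0 g/mol = 0.55 mol
Moles ÷ coefficient: Fe: 0.6/4 = 0.15, O2: 0.55/3 = 0.1833
(a) Fe has the smaller value, so Fe is the limiting reagent.
(b) Moles of Fe2O3 = 0.6 mol Fe × (2/4) = 0.3 mol; mass = 0.3 mol × 159.7 g/mol = 47.91 g
(c) O2 consumed = 0.6 × (3/4) = 0.45 mol; remaining = 0.55 − 0.45 = 0.1 mol; mass = 0.1 mol × 32.0 g/mol = 3.2 g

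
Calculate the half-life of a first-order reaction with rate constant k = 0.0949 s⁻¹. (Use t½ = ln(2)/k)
7.30 s

t½ = ln(2)/k = 0.6931/0.0949 = 7.30 s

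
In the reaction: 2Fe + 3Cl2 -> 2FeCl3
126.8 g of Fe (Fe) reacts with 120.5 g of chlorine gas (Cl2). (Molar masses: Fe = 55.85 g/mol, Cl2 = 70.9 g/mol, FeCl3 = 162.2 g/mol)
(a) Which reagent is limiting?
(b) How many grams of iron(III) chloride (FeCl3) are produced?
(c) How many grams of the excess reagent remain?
(a) Cl2, (b) 183.8 g, (c) 63.52 g

Moles of Fe = 126.8 g ÷ 55.85 g/mol = 2.27037 mol
Moles of Cl2 = 120.5 g ÷ 70.9 g/mol = 1.69958 mol
Moles ÷ coefficient: Fe: 2.27037/2 = 1.135, Cl2: 1.69958/3 = 0.5665
(a) Cl2 has the smaller value, so Cl2 is the limiting reagent.
(b) Moles of FeCl3 = 1.69958 mol Cl2 × (2/3) = 1.13305 mol; mass = 1.13305 mol × 162.2 g/mol = 183.8 g
(c) Fe consumed = 1.69958 × (2/3) = 1.13305 mol; remaining = 2.27037 − 1.13305 = 1.13732 mol; mass = 1.13732 mol × 55.85 g/mol = 63.52 g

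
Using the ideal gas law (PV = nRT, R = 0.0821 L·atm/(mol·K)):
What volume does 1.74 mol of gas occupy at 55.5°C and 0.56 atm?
T = 55.5°C + 273.15 = 328.65 K
V = nRT/P = (1.74 × 0.0821 × 328.65) / 0.56
V = 83.84 L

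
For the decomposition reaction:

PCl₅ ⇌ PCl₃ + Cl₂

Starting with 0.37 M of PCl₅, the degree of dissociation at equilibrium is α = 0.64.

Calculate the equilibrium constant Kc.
K_c = 0.4210

x = α·[A]₀ = 0.64 × 0.37 = 0.2368 M dissociated.
At eq: [PCl₅] = 0.37 − 0.2368 = 0.1332 M; [PCl₃] = [Cl₂] = x = 0.2368 M.
Kc = [PCl₃][Cl₂]/[PCl₅] = (0.2368)²/0.1332 = 0.421.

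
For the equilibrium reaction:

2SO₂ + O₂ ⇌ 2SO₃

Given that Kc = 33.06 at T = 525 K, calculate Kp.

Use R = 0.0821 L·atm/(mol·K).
K_p = 0.7670

Δn = (moles gaseous products) − (moles gaseous reactants) = -1
T = 525 K; RT = 0.0821 × 525 = 43.1025
Kp = Kc·(RT)^Δn = 33.06 × (43.1025)^-1 = 33.06 × 0.0232005 = 0.7670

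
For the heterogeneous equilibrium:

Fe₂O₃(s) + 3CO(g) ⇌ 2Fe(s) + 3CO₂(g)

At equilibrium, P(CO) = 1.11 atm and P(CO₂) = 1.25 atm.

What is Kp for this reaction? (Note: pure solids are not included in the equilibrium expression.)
K_p = 1.428

Solids (Fe₂O₃, Fe) are excluded.
Kp = P(CO₂)³/P(CO)³ = (1.25)³/(1.11)³ = 1.953/1.368 = 1.428.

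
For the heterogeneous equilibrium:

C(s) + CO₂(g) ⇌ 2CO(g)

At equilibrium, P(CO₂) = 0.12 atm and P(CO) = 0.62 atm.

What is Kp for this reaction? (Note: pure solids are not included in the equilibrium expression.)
K_p = 3.203

Solid C is excluded.
Kp = P(CO)²/P(CO₂) = (0.62)²/0.12 = 0.3844/0.12 = 3.203.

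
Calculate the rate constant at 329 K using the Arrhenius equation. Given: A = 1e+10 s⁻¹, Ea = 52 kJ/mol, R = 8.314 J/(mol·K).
5.54e+01 s⁻¹

k = A·exp(-Ea/(R·T)) = 1e+10·exp(-52000/(8.314·329)) = 1e+10·exp(-19.0107) = 1e+10·5.5433e-09 = 5.54e+01 s⁻¹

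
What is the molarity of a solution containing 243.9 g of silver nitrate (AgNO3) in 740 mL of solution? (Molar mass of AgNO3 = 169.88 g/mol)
Moles of AgNO3 = 243.9 g ÷ 169.88 g/mol = 1.43572 mol
Volume = 740 mL = 0.74 L
Molarity = 1.43572 mol ÷ 0.74 L = 1.94 M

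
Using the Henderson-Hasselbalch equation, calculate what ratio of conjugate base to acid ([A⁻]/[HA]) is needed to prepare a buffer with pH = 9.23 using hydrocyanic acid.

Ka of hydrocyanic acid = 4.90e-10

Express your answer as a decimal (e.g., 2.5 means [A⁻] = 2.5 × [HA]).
[A⁻]/[HA] = 0.832

pKa = −log(4.90e-10) = 9.3098. pH = pKa + log([A⁻]/[HA]). 9.23 = 9.3098 + log(ratio). log(ratio) = 9.23 − 9.3098 = -0.0798. ratio = 10^(-0.0798) = 0.832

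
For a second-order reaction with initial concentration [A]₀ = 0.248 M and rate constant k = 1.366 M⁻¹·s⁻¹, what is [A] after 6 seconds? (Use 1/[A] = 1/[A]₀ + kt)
0.0818 M

1/[A] = 1/[A]₀ + k·t = 1/0.248 + (1.366)·(6) = 4.0323 + 8.1960 = 12.2283
[A] = 1/12.2283 = 0.0818 M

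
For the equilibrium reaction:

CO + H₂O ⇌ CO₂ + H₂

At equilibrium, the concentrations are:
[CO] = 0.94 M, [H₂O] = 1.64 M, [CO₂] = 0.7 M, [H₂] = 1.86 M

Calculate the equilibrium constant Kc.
K_c = 0.8446

Kc = ([CO₂] × [H₂]) / ([CO] × [H₂O])
   = ((0.7)·(1.86)) / ((0.94)·(1.64))
   = 1.302 / 1.5416 = 0.8446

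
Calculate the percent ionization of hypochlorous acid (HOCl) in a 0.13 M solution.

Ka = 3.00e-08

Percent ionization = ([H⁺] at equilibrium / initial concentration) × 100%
Percent ionization = 0.048%

Let x = [H⁺]. Ka = x²/(C - x) ⇒ x² + (3.00e-08)x - (3.00e-08)(0.13) = 0. x = 6.2435e-05. Percent = (6.2435e-05/0.13) × 100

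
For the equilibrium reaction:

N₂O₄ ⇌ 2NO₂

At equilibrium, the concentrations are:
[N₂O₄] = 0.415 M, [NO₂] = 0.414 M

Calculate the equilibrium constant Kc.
K_c = 0.4130

Kc = ([NO₂]^2) / ([N₂O₄])
   = ((0.414)^2) / ((0.415))
   = 0.1714 / 0.415 = 0.4130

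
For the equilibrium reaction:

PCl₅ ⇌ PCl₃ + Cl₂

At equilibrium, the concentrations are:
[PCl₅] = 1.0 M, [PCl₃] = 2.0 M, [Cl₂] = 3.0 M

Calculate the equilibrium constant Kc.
K_c = 6.0000

Kc = ([PCl₃] × [Cl₂]) / ([PCl₅])
   = ((2.0)·(3.0)) / ((1.0))
   = 6 / 1 = 6.0000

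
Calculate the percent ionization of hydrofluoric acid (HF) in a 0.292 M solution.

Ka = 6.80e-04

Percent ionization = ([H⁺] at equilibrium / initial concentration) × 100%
Percent ionization = 4.71%

Let x = [H⁺]. Ka = x²/(C - x) ⇒ x² + (6.80e-04)x - (6.80e-04)(0.292) = 0. x = 1.3755e-02. Percent = (1.3755e-02/0.292) × 100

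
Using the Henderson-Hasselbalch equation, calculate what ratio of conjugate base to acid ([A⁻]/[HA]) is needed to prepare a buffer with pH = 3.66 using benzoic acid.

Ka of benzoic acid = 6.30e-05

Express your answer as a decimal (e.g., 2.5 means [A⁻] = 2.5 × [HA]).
[A⁻]/[HA] = 0.288

pKa = −log(6.30e-05) = 4.2007. pH = pKa + log([A⁻]/[HA]). 3.66 = 4.2007 + log(ratio). log(ratio) = 3.66 − 4.2007 = -0.5407. ratio = 10^(-0.5407) = 0.288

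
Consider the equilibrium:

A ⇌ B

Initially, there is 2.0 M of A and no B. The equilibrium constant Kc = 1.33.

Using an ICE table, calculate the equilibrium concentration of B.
[B] = 1.142 M

ICE: [A] = 2.0 − x, [B] = x.
Kc = x/(2.0 − x) = 1.33 ⇒ x = 1.33·2.0/(1 + 1.33) = 2.66/2.33 = 1.142.
[B] = x = 1.142 M.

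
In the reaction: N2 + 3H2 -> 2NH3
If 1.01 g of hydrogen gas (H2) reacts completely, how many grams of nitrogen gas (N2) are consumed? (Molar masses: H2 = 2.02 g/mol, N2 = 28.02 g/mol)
Moles of H2 = 1.01 g ÷ 2.02 g/mol = 0.5 mol
Mole ratio: 1 mol N2 / 3 mol H2
Moles of N2 = 0.5 × (1/3) = 0.166667 mol
Mass of N2 = 0.166667 mol × 28.02 g/mol = 4.67 g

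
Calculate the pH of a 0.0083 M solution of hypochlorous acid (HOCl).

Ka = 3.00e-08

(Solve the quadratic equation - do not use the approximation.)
pH = 4.80

x² + Ka×x - Ka×C = 0. Using quadratic formula: [H⁺] = 1.5765e-05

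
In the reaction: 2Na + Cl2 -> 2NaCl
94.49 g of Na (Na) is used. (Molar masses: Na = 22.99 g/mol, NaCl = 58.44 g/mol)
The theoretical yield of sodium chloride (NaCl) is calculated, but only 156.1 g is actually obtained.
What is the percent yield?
Moles of Na = 94.49 g ÷ 22.99 g/mol = 4.11005 mol
Mole ratio: 2 mol NaCl / 2 mol Na
Moles of NaCl = 4.11005 × (2/2) = 4.11005 mol
Theoretical yield = 4.11005 mol × 58.44 g/mol = 240.19 g
Actual yield = 156.1 g
Percent yield = (156.1 / 240.19) × 100% = 65.0%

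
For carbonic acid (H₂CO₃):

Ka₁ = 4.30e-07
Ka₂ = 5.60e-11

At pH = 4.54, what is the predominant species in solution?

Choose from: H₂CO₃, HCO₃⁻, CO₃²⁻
H₂CO₃

pKa1 = 6.37, pKa2 = 10.25. Each pKa is the crossover between adjacent species; pH = 4.54 lies in the region where H₂CO₃ predominates.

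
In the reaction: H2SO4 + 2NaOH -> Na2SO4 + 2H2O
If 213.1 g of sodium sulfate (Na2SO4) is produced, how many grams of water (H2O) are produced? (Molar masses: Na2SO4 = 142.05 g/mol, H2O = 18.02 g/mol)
Moles of Na2SO4 = 213.1 g ÷ 142.05 g/mol = 1.50018 mol
Mole ratio: 2 mol H2O / 1 mol Na2SO4
Moles of H2O = 1.50018 × (2/1) = 3.00035 mol
Mass of H2O = 3.00035 mol × 18.02 g/mol = 54.07 g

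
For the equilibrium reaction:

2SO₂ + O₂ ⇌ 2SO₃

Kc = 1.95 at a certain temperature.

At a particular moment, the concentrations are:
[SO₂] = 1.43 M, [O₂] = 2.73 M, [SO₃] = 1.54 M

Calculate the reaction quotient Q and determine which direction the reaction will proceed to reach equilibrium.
Q = 0.425, Q < K, reaction proceeds forward (toward products)

Q = ([SO₃]^2) / ([SO₂]^2 × [O₂])
  = ((1.54)^2) / ((1.43)^2·(2.73)) = 2.3716/5.5826 = 0.4248
Since Q = 0.4248 < Kc = 1.95, the reaction proceeds forward (toward products) to reach equilibrium.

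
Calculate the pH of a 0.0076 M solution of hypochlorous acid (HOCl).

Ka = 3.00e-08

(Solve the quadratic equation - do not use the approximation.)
pH = 4.82

x² + Ka×x - Ka×C = 0. Using quadratic formula: [H⁺] = 1.5085e-05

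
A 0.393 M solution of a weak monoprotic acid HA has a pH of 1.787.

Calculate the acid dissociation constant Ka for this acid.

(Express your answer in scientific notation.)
K_a = 7.08e-04

[H⁺] = 10^(−pH) = 10^(−1.787) = 1.633e-02 M. For HA ⇌ H⁺ + A⁻, Ka = x²/(C − x) = (1.633e-02)²/(0.393 − 1.633e-02) = 7.08e-04.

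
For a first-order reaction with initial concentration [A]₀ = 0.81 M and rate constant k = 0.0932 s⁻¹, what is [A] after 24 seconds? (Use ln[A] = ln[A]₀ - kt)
0.0865 M

ln[A] = ln[A]₀ - k·t = ln(0.81) - (0.0932)·(24) = -0.2107 - 2.2368 = -2.4475
[A] = e^(-2.4475) = 0.0865 M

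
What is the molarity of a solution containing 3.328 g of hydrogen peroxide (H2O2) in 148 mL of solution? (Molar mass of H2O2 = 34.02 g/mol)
Moles of H2O2 = 3.328 g ÷ 34.02 g/mol = 0.0978248 mol
Volume = 148 mL = 0.148 L
Molarity = 0.0978248 mol ÷ 0.148 L = 0.661 M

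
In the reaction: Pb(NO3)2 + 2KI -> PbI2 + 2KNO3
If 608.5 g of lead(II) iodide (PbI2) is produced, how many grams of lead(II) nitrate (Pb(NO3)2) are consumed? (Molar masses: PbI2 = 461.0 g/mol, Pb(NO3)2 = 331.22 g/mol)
Moles of PbI2 = 608.5 g ÷ 461.0 g/mol = 1.31996 mol
Mole ratio: 1 mol Pb(NO3)2 / 1 mol PbI2
Moles of Pb(NO3)2 = 1.31996 × (1/1) = 1.31996 mol
Mass of Pb(NO3)2 = 1.31996 mol × 331.22 g/mol = 437.2 g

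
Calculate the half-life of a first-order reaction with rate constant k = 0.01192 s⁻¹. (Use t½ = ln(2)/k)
58.15 s

t½ = ln(2)/k = 0.6931/0.01192 = 58.15 s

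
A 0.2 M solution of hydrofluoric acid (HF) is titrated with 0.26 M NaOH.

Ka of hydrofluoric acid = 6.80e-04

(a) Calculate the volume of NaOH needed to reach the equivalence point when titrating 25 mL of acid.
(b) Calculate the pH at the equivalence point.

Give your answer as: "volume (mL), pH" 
V = 19.2 mL, pH = 8.11

(a) At equivalence: moles acid = moles base.
moles acid = 0.2 × 0.025 = 0.005 mol; V_NaOH = 0.005/0.26 = 0.01923 L = 19.2 mL.
(b) At equivalence, all acid → conjugate base A⁻ at [A⁻] = 0.005/0.04423 = 0.113 M.
Kb = Kw/Ka = 1.0e-14/6.80e-04 = 1.471e-11; [OH⁻] = √(Kb·[A⁻]) = 1.289e-06; pOH = 5.89; pH = 14 − pOH = 8.11.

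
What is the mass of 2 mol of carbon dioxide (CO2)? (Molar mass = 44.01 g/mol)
Mass = 2 mol × 44.01 g/mol = 88.02 g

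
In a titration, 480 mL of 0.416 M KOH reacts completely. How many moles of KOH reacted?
Moles = Molarity × Volume (L)
Moles = 0.416 M × 0.48 L = 0.1997 mol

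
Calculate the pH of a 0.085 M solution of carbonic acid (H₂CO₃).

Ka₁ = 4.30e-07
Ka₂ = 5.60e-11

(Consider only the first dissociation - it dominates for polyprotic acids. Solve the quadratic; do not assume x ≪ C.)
pH = 3.72

x² + Ka₁·x − Ka₁·C = 0 with Ka₁ = 4.30e-07, C = 0.085.
x = (−Ka₁ + √(Ka₁² + 4·Ka₁·C))/2 = 1.9097e-04 M, so pH = 3.72.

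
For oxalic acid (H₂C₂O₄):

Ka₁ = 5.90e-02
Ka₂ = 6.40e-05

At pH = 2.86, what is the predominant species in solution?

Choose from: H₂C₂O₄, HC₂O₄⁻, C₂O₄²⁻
HC₂O₄⁻

pKa1 = 1.23, pKa2 = 4.19. Each pKa is the crossover between adjacent species; pH = 2.86 lies in the region where HC₂O₄⁻ predominates.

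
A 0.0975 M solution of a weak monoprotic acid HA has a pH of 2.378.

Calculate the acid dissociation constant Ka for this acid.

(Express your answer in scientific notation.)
K_a = 1.88e-04

[H⁺] = 10^(−pH) = 10^(−2.378) = 4.188e-03 M. For HA ⇌ H⁺ + A⁻, Ka = x²/(C − x) = (4.188e-03)²/(0.0975 − 4.188e-03) = 1.88e-04.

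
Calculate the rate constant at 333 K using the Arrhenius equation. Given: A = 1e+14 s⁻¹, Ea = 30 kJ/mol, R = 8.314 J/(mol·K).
1.97e+09 s⁻¹

k = A·exp(-Ea/(R·T)) = 1e+14·exp(-30000/(8.314·333)) = 1e+14·exp(-10.8360) = 1e+14·1.9679e-05 = 1.97e+09 s⁻¹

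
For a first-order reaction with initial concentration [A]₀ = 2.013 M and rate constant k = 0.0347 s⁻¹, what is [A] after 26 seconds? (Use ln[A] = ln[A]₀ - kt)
0.8166 M

ln[A] = ln[A]₀ - k·t = ln(2.013) - (0.0347)·(26) = 0.6996 - 0.9022 = -0.2026
[A] = e^(-0.2026) = 0.8166 M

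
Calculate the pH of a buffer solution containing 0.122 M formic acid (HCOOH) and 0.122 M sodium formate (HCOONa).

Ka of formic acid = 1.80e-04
pH = 3.74

pKa = -log(1.80e-04) = 3.74. pH = pKa + log([A⁻]/[HA]) = 3.74 + log(0.122/0.122)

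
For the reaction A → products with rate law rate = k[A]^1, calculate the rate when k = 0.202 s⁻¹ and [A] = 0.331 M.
0.06686 M/s

rate = k·[A]^1 = 0.202·(0.331)^1 = 0.202·0.331 = 0.06686 M/s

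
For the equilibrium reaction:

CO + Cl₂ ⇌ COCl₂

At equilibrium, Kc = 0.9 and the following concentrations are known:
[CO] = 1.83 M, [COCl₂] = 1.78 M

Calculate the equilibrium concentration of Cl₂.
[Cl₂] = 1.0808 M

Kc = ([COCl₂]) / ([CO] × [Cl₂]) = 0.9
[Cl₂]^1 = (product terms)/(Kc · other reactant terms) = 1.78 / (0.9 · 1.83) = 1.0808
[Cl₂] = 1.0808 M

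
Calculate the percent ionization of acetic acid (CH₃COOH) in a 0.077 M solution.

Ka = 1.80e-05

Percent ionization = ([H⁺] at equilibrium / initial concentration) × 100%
Percent ionization = 1.52%

Let x = [H⁺]. Ka = x²/(C - x) ⇒ x² + (1.80e-05)x - (1.80e-05)(0.077) = 0. x = 1.1683e-03. Percent = (1.1683e-03/0.077) × 100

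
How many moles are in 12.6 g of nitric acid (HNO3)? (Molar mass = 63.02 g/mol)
Moles = 12.6 g ÷ 63.02 g/mol = 0.1999 mol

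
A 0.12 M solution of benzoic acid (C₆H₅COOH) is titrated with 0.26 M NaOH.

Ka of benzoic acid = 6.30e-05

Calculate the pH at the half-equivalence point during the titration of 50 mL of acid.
pH = pKa = 4.20

At the half-equivalence point, [HA] = [A⁻], so by Henderson–Hasselbalch pH = pKa + log(1) = pKa.
pKa = −log(6.30e-05) = 4.20.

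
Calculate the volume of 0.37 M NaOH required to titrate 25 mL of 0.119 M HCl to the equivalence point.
V_{base} = 8.0 mL

At equivalence: moles acid = moles base.
moles HCl = 0.119 M × 0.025 L = 0.002975 mol
V_NaOH = 0.002975 mol ÷ 0.37 M = 0.008041 L = 8.0 mL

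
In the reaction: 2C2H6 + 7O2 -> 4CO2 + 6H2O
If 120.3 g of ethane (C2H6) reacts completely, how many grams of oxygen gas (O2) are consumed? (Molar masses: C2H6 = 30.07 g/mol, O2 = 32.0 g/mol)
Moles of C2H6 = 120.3 g ÷ 30.07 g/mol = 4.00067 mol
Mole ratio: 7 mol O2 / 2 mol C2H6
Moles of O2 = 4.00067 × (7/2) = 14.0023 mol
Mass of O2 = 14.0023 mol × 32.0 g/mol = 448.1 g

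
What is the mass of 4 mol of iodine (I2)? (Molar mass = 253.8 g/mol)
Mass = 4 mol × 253.8 g/mol = 1015 g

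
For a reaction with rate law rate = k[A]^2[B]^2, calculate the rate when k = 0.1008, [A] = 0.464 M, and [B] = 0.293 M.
0.001863 M/s

rate = k·[A]^2·[B]^2 = 0.1008·(0.464)^2·(0.293)^2 = 0.1008·0.215296·0.085849 = 0.001863 M/s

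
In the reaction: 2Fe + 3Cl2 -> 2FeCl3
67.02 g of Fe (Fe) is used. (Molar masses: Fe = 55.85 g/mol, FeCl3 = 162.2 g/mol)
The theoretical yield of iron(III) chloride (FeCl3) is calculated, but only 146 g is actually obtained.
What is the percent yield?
Moles of Fe = 67.02 g ÷ 55.85 g/mol = 1.2 mol
Mole ratio: 2 mol FeCl3 / 2 mol Fe
Moles of FeCl3 = 1.2 × (2/2) = 1.2 mol
Theoretical yield = 1.2 mol × 162.2 g/mol = 194.64 g
Actual yield = 146 g
Percent yield = (146 / 194.64) × 100% = 75.0%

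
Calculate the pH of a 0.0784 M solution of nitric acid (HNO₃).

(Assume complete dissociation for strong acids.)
pH = 1.11

[H⁺] = 0.0784 M for strong acid. pH = -log[H⁺] = -log(0.0784)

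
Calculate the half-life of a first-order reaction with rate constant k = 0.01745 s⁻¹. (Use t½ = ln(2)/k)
39.72 s

t½ = ln(2)/k = 0.6931/0.01745 = 39.72 s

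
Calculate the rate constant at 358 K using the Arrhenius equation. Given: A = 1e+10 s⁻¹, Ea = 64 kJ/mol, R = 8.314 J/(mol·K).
4.59e+00 s⁻¹

k = A·exp(-Ea/(R·T)) = 1e+10·exp(-64000/(8.314·358)) = 1e+10·exp(-21.5024) = 1e+10·4.5880e-10 = 4.59e+00 s⁻¹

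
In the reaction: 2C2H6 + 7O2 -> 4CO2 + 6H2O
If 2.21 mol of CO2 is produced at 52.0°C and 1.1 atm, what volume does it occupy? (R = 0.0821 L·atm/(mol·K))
T = 52.0°C + 273.15 = 325.15 K
V = nRT/P = (2.21 × 0.0821 × 325.15) / 1.1
V = 53.63 L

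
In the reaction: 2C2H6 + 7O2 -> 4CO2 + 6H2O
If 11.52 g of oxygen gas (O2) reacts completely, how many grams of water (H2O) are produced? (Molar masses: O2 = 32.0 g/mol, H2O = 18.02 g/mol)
Moles of O2 = 11.52 g ÷ 32.0 g/mol = 0.36 mol
Mole ratio: 6 mol H2O / 7 mol O2
Moles of H2O = 0.36 × (6/7) = 0.308571 mol
Mass of H2O = 0.308571 mol × 18.02 g/mol = 5.56 g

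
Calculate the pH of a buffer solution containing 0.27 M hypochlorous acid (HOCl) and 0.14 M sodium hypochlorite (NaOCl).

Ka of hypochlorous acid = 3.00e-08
pH = 7.24

pKa = -log(3.00e-08) = 7.52. pH = pKa + log([A⁻]/[HA]) = 7.52 + log(0.14/0.27)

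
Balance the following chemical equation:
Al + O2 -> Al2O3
Balanced equation:
4Al + 3O2 -> 2Al2O3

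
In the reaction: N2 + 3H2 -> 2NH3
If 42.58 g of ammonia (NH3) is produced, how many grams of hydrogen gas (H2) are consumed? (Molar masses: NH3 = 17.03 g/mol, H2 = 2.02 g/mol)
Moles of NH3 = 42.58 g ÷ 17.03 g/mol = 2.50029 mol
Mole ratio: 3 mol H2 / 2 mol NH3
Moles of H2 = 2.50029 × (3/2) = 3.75044 mol
Mass of H2 = 3.75044 mol × 2.02 g/mol = 7.576 g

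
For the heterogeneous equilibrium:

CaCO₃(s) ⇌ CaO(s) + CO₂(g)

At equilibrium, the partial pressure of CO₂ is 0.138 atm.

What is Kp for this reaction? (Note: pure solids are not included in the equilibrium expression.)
K_p = 0.138

Solids (CaCO₃, CaO) have activity 1 and are excluded.
Kp = P(CO₂) = 0.138.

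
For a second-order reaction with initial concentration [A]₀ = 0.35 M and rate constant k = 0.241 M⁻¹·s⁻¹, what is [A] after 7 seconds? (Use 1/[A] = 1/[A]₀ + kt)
0.2201 M

1/[A] = 1/[A]₀ + k·t = 1/0.35 + (0.241)·(7) = 2.8571 + 1.6870 = 4.5441
[A] = 1/4.5441 = 0.2201 M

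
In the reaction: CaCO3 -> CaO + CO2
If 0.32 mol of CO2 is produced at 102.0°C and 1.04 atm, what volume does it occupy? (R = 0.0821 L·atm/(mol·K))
T = 102.0°C + 273.15 = 375.15 K
V = nRT/P = (0.32 × 0.0821 × 375.15) / 1.04
V = 9.48 L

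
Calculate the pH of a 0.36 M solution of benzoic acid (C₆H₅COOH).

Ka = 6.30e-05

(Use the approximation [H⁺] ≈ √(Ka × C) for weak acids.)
pH = 2.32

[H⁺] = √(Ka × C) = √(6.30e-05 × 0.36) = 4.7624e-03. pH = -log(4.7624e-03)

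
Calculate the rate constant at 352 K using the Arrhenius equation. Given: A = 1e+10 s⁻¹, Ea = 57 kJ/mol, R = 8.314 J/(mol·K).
3.48e+01 s⁻¹

k = A·exp(-Ea/(R·T)) = 1e+10·exp(-57000/(8.314·352)) = 1e+10·exp(-19.4770) = 1e+10·3.4773e-09 = 3.48e+01 s⁻¹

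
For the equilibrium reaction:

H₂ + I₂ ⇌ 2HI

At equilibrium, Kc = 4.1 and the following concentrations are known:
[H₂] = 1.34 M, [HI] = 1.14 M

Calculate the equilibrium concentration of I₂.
[I₂] = 0.2365 M

Kc = ([HI]^2) / ([H₂] × [I₂]) = 4.1
[I₂]^1 = (product terms)/(Kc · other reactant terms) = 1.2996 / (4.1 · 1.34) = 0.23655
[I₂] = 0.2365 M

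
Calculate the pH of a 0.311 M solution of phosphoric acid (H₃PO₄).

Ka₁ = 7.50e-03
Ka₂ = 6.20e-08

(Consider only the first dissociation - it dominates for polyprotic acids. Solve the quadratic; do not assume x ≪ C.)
pH = 1.35

x² + Ka₁·x − Ka₁·C = 0 with Ka₁ = 7.50e-03, C = 0.311.
x = (−Ka₁ + √(Ka₁² + 4·Ka₁·C))/2 = 4.4691e-02 M, so pH = 1.35.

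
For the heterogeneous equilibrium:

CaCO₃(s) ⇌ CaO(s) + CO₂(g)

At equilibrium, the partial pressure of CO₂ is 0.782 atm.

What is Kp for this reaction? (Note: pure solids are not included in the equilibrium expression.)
K_p = 0.782

Solids (CaCO₃, CaO) have activity 1 and are excluded.
Kp = P(CO₂) = 0.782.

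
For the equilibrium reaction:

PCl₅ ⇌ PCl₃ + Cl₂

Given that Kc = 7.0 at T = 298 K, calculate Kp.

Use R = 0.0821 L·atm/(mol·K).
K_p = 171.2606

Δn = (moles gaseous products) − (moles gaseous reactants) = 1
T = 298 K; RT = 0.0821 × 298 = 24.4658
Kp = Kc·(RT)^Δn = 7.0 × (24.4658)^1 = 7.0 × 24.4658 = 171.2606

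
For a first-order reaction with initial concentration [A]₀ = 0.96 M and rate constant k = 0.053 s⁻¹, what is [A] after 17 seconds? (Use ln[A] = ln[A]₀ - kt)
0.3899 M

ln[A] = ln[A]₀ - k·t = ln(0.96) - (0.053)·(17) = -0.0408 - 0.9010 = -0.9418
[A] = e^(-0.9418) = 0.3899 M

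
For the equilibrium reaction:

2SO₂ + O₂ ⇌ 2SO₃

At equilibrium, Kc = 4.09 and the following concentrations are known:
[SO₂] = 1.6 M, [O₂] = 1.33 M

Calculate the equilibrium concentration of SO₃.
[SO₃] = 3.7317 M

Kc = ([SO₃]^2) / ([SO₂]^2 × [O₂]) = 4.09
[SO₃]^2 = Kc · (reactant terms)/(other product terms) = 4.09 · 3.4048 / 1 = 13.926
[SO₃] = (13.926)^(1/2) = 3.7317 M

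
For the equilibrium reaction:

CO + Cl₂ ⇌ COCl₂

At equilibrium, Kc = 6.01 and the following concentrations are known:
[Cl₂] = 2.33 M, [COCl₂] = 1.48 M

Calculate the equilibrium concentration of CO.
[CO] = 0.1057 M

Kc = ([COCl₂]) / ([CO] × [Cl₂]) = 6.01
[CO]^1 = (product terms)/(Kc · other reactant terms) = 1.48 / (6.01 · 2.33) = 0.10569
[CO] = 0.1057 M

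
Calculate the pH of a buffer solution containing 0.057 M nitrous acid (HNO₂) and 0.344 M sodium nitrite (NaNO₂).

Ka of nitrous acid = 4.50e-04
pH = 4.13

pKa = -log(4.50e-04) = 3.35. pH = pKa + log([A⁻]/[HA]) = 3.35 + log(0.344/0.057)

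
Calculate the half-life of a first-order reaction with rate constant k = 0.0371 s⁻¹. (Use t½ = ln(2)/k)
18.68 s

t½ = ln(2)/k = 0.6931/0.0371 = 18.68 s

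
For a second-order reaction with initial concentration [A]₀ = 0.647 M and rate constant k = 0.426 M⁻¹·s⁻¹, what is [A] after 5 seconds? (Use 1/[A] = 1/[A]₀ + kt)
0.2721 M

1/[A] = 1/[A]₀ + k·t = 1/0.647 + (0.426)·(5) = 1.5456 + 2.1300 = 3.6756
[A] = 1/3.6756 = 0.2721 M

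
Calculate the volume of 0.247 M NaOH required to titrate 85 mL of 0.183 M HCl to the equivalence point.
V_{base} = 63.0 mL

At equivalence: moles acid = moles base.
moles HCl = 0.183 M × 0.085 L = 0.015555 mol
V_NaOH = 0.015555 mol ÷ 0.247 M = 0.06298 L = 63.0 mL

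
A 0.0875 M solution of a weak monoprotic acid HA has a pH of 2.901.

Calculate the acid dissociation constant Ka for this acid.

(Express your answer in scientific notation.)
K_a = 1.83e-05

[H⁺] = 10^(−pH) = 10^(−2.901) = 1.256e-03 M. For HA ⇌ H⁺ + A⁻, Ka = x²/(C − x) = (1.256e-03)²/(0.0875 − 1.256e-03) = 1.83e-05.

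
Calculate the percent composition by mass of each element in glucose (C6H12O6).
C: 40.00%, H: 6.71%, O: 53.29%

Molar mass of C6H12O6 = 180.16 g/mol
% C = (6 × 12.01) / 180.16 × 100% = 72.06 / 180.16 × 100% = 40.00%
% H = (12 × 1.008) / 180.16 × 100% = 12.096 / 180.16 × 100% = 6.71%
% O = (6 × 16.0) / 180.16 × 100% = 96 / 180.16 × 100% = 53.29%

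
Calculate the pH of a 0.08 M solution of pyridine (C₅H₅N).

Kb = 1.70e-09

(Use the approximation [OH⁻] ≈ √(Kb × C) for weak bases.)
pH = 9.07

[OH⁻] = √(Kb × C) = √(1.70e-09 × 0.08) = 1.1662e-05. pOH = 4.93, pH = 14 - pOH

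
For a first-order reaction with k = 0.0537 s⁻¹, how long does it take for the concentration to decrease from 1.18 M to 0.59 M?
12.91 s

From ln[A] = ln[A]₀ - k·t: t = ln([A]₀/[A])/k = ln(1.18/0.59)/0.0537 = ln(2.0000)/0.0537 = 0.6931/0.0537 = 12.91 s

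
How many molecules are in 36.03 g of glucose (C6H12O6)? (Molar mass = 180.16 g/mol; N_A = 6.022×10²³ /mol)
Moles = 36.03 g ÷ 180.16 g/mol = 0.199989 mol
Molecules = 0.199989 mol × 6.022×10²³ /mol = 1.204e+23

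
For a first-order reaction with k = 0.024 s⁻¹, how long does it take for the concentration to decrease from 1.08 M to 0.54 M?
28.88 s

From ln[A] = ln[A]₀ - k·t: t = ln([A]₀/[A])/k = ln(1.08/0.54)/0.024 = ln(2.0000)/0.024 = 0.6931/0.024 = 28.88 s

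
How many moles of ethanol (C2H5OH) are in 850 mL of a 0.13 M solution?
Moles = Molarity × Volume (L)
Moles = 0.13 M × 0.85 L = 0.1105 mol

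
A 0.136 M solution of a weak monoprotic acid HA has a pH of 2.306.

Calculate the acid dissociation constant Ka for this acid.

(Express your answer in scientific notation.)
K_a = 1.86e-04

[H⁺] = 10^(−pH) = 10^(−2.306) = 4.943e-03 M. For HA ⇌ H⁺ + A⁻, Ka = x²/(C − x) = (4.943e-03)²/(0.136 − 4.943e-03) = 1.86e-04.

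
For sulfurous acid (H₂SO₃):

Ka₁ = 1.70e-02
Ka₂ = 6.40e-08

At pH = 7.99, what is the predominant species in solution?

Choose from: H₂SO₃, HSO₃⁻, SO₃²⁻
SO₃²⁻

pKa1 = 1.77, pKa2 = 7.19. Each pKa is the crossover between adjacent species; pH = 7.99 lies in the region where SO₃²⁻ predominates.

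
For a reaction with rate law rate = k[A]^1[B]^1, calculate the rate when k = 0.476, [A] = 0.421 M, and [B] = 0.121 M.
0.02425 M/s

rate = k·[A]^1·[B]^1 = 0.476·(0.421)^1·(0.121)^1 = 0.476·0.421·0.121 = 0.02425 M/s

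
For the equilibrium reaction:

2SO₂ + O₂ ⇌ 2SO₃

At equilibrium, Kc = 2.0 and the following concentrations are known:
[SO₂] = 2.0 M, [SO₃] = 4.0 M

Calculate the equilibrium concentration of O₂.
[O₂] = 2.0000 M

Kc = ([SO₃]^2) / ([SO₂]^2 × [O₂]) = 2.0
[O₂]^1 = (product terms)/(Kc · other reactant terms) = 16 / (2.0 · 4) = 2
[O₂] = 2.0000 M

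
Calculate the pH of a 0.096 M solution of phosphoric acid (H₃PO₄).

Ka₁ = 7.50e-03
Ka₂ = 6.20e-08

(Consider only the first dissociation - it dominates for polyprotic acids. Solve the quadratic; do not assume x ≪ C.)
pH = 1.63

x² + Ka₁·x − Ka₁·C = 0 with Ka₁ = 7.50e-03, C = 0.096.
x = (−Ka₁ + √(Ka₁² + 4·Ka₁·C))/2 = 2.3344e-02 M, so pH = 1.63.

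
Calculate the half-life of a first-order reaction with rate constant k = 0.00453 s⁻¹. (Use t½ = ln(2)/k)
153.01 s

t½ = ln(2)/k = 0.6931/0.00453 = 153.01 s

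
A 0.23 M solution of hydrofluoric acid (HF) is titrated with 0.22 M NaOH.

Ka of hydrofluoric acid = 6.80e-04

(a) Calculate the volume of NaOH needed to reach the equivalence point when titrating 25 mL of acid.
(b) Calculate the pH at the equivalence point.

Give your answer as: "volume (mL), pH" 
V = 26.1 mL, pH = 8.11

(a) At equivalence: moles acid = moles base.
moles acid = 0.23 × 0.025 = 0.00575 mol; V_NaOH = 0.00575/0.22 = 0.02614 L = 26.1 mL.
(b) At equivalence, all acid → conjugate base A⁻ at [A⁻] = 0.00575/0.05114 = 0.1124 M.
Kb = Kw/Ka = 1.0e-14/6.80e-04 = 1.471e-11; [OH⁻] = √(Kb·[A⁻]) = 1.286e-06; pOH = 5.89; pH = 14 − pOH = 8.11.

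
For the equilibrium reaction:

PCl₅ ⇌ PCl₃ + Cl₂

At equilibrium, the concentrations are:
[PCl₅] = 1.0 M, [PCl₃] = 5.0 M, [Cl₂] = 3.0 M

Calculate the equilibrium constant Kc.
K_c = 15.0000

Kc = ([PCl₃] × [Cl₂]) / ([PCl₅])
   = ((5.0)·(3.0)) / ((1.0))
   = 15 / 1 = 15.0000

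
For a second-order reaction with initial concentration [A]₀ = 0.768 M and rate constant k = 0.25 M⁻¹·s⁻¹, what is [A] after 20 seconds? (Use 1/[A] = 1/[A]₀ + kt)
0.1587 M

1/[A] = 1/[A]₀ + k·t = 1/0.768 + (0.25)·(20) = 1.3021 + 5.0000 = 6.3021
[A] = 1/6.3021 = 0.1587 M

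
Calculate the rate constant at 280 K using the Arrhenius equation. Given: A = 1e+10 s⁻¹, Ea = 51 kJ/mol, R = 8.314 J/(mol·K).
3.06e+00 s⁻¹

k = A·exp(-Ea/(R·T)) = 1e+10·exp(-51000/(8.314·280)) = 1e+10·exp(-21.9080) = 1e+10·3.0584e-10 = 3.06e+00 s⁻¹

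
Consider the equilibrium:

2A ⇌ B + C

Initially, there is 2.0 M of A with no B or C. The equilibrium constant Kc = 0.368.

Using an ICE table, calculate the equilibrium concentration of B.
[B] = 0.548 M

ICE: [A] = 2.0 − 2x, [B] = [C] = x.
Kc = x²/(2.0 − 2x)² = 0.368 ⇒ √Kc = x/(2.0 − 2x).
x = √0.368·2.0/(1 + 2√0.368) = 0.60663·2.0/2.2133 = 0.54818.
[B] = x = 0.548 M.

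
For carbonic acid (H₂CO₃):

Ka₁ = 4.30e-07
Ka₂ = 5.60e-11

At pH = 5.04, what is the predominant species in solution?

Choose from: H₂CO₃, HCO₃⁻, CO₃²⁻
H₂CO₃

pKa1 = 6.37, pKa2 = 10.25. Each pKa is the crossover between adjacent species; pH = 5.04 lies in the region where H₂CO₃ predominates.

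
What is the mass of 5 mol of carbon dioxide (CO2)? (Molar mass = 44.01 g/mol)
Mass = 5 mol × 44.01 g/mol = 220 g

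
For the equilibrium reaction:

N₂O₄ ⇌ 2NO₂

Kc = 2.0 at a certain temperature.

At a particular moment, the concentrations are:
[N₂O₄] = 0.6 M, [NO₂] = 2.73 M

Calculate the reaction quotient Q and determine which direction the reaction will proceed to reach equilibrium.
Q = 12.421, Q > K, reaction proceeds reverse (toward reactants)

Q = ([NO₂]^2) / ([N₂O₄])
  = ((2.73)^2) / ((0.6)) = 7.4529/0.6 = 12.42
Since Q = 12.42 > Kc = 2.0, the reaction proceeds reverse (toward reactants) to reach equilibrium.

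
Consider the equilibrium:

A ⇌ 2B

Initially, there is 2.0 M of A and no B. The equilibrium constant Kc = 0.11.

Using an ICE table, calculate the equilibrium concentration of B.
[B] = 0.442 M

ICE: [A] = 2.0 − x, [B] = 2x.
Kc = (2x)²/(2.0 − x) = 0.11 ⇒ 4x² + 0.11x − 0.22 = 0.
x = (−0.11 + √(0.11² + 4·4·0.22))/(2·4) = (−0.11 + √3.5321)/8 = 0.22117.
[B] = 2x = 0.442 M.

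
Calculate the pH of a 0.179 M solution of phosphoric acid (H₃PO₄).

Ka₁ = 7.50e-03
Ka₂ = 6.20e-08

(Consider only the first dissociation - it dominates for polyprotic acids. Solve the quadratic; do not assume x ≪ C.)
pH = 1.48

x² + Ka₁·x − Ka₁·C = 0 with Ka₁ = 7.50e-03, C = 0.179.
x = (−Ka₁ + √(Ka₁² + 4·Ka₁·C))/2 = 3.3082e-02 M, so pH = 1.48.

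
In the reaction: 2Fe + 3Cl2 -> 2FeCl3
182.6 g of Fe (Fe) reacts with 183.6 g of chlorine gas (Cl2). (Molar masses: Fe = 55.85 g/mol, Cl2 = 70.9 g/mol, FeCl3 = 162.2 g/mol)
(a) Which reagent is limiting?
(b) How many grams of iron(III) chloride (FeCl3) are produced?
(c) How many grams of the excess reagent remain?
(a) Cl2, (b) 280 g, (c) 86.18 g

Moles of Fe = 182.6 g ÷ 55.85 g/mol = 3.26947 mol
Moles of Cl2 = 183.6 g ÷ 70.9 g/mol = 2.58956 mol
Moles ÷ coefficient: Fe: 3.26947/2 = 1.635, Cl2: 2.58956/3 = 0.8632
(a) Cl2 has the smaller value, so Cl2 is the limiting reagent.
(b) Moles of FeCl3 = 2.58956 mol Cl2 × (2/3) = 1.72638 mol; mass = 1.72638 mol × 162.2 g/mol = 280 g
(c) Fe consumed = 2.58956 × (2/3) = 1.72638 mol; remaining = 3.26947 − 1.72638 = 1.5431 mol; mass = 1.5431 mol × 55.85 g/mol = 86.18 g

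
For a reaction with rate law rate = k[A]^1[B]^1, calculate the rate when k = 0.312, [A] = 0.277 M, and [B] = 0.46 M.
0.03976 M/s

rate = k·[A]^1·[B]^1 = 0.312·(0.277)^1·(0.46)^1 = 0.312·0.277·0.46 = 0.03976 M/s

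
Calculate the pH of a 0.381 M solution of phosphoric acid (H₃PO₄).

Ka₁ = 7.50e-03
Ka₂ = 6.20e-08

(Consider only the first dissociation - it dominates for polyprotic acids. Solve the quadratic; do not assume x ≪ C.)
pH = 1.30

x² + Ka₁·x − Ka₁·C = 0 with Ka₁ = 7.50e-03, C = 0.381.
x = (−Ka₁ + √(Ka₁² + 4·Ka₁·C))/2 = 4.9837e-02 M, so pH = 1.30.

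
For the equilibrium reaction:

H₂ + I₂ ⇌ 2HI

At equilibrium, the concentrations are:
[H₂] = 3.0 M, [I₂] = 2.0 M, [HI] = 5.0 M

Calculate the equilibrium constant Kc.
K_c = 4.1667

Kc = ([HI]^2) / ([H₂] × [I₂])
   = ((5.0)^2) / ((3.0)·(2.0))
   = 25 / 6 = 4.1667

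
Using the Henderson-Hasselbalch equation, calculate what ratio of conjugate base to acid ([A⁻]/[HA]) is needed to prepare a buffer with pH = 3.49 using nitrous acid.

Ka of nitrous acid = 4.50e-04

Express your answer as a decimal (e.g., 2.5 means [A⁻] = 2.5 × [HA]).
[A⁻]/[HA] = 1.391

pKa = −log(4.50e-04) = 3.3468. pH = pKa + log([A⁻]/[HA]). 3.49 = 3.3468 + log(ratio). log(ratio) = 3.49 − 3.3468 = 0.1432. ratio = 10^(0.1432) = 1.391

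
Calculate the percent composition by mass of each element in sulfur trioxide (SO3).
S: 40.05%, O: 59.95%

Molar mass of SO3 = 80.07 g/mol
% S = (1 × 32.07) / 80.07 × 100% = 32.07 / 80.07 × 100% = 40.05%
% O = (3 × 16.0) / 80.07 × 100% = 48 / 80.07 × 100% = 59.95%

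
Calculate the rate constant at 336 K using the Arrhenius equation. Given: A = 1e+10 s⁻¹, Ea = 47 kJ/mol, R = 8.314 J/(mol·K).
4.93e+02 s⁻¹

k = A·exp(-Ea/(R·T)) = 1e+10·exp(-47000/(8.314·336)) = 1e+10·exp(-16.8247) = 1e+10·4.9329e-08 = 4.93e+02 s⁻¹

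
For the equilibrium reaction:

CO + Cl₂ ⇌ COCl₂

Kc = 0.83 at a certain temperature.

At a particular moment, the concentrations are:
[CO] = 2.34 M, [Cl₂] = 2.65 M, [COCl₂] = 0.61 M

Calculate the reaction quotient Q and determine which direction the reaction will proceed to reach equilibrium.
Q = 0.098, Q < K, reaction proceeds forward (toward products)

Q = ([COCl₂]) / ([CO] × [Cl₂])
  = ((0.61)) / ((2.34)·(2.65)) = 0.61/6.201 = 0.09837
Since Q = 0.09837 < Kc = 0.83, the reaction proceeds forward (toward products) to reach equilibrium.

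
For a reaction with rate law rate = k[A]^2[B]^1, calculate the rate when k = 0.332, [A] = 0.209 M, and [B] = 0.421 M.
0.006105 M/s

rate = k·[A]^2·[B]^1 = 0.332·(0.209)^2·(0.421)^1 = 0.332·0.043681·0.421 = 0.006105 M/s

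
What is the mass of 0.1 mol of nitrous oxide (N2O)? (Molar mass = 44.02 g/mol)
Mass = 0.1 mol × 44.02 g/mol = 4.402 g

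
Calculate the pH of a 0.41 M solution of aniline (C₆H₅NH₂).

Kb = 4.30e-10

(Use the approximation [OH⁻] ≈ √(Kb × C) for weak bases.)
pH = 9.12

[OH⁻] = √(Kb × C) = √(4.30e-10 × 0.41) = 1.3278e-05. pOH = 4.88, pH = 14 - pOH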